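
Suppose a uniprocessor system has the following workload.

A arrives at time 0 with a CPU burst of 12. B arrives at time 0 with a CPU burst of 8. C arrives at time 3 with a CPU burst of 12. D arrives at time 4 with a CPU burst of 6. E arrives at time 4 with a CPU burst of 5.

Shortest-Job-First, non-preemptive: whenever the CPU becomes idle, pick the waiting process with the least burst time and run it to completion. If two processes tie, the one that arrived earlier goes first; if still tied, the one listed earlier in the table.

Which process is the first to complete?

B

Timeline: | B 0-8 | E 8-13 | D 13-19 | A 19-31 | C 31-43 |
Completion: A=31  B=8  C=43  D=19  E=13
Turnaround (C−A): A=31  B=8  C=40  D=15  E=9
Finish order: B → E → D → A → C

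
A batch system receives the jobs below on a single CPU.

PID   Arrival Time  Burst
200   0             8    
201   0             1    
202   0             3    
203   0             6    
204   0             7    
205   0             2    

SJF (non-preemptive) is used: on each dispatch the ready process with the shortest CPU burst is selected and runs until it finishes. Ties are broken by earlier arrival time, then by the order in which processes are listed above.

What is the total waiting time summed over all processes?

41

Schedule: | 201 0-1 | 205 1-3 | 202 3-6 | 203 6-12 | 204 12-19 | 200 19-27 |
Completion: 200=27  201=1  202=6  203=12  204=19  205=3
Waiting = turnaround − burst: 200=19, 201=0, 202=3, 203=6, 204=12, 205=1
Total waiting = 19 + 0 + 3 + 6 + 12 + 1 = 41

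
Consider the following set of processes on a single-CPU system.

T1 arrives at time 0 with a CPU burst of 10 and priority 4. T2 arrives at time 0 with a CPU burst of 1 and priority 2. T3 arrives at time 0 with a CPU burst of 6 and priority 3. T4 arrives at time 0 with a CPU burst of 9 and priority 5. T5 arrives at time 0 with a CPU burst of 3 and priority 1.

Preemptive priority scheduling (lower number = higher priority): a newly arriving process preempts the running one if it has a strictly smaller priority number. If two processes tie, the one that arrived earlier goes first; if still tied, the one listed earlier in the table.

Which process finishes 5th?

Gantt: | T5 0-3 | T2 3-4 | T3 4-10 | T1 10-20 | T4 20-29 |
Completion: T1=20  T2=4  T3=10  T4=29  T5=3
Turnaround (C−A): T1=20  T2=4  T3=10  T4=29  T5=3
Finish order: T5 → T2 → T3 → T1 → T4

T4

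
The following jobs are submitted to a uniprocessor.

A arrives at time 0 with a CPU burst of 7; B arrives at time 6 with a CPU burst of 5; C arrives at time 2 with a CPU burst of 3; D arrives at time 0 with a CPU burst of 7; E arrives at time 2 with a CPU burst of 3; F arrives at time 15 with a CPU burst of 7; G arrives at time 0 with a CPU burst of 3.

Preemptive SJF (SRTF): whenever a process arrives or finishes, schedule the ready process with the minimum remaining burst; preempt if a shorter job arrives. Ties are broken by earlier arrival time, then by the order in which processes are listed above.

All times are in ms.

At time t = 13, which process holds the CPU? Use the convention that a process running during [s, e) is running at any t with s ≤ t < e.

Gantt: | G 0-3 | C 3-6 | E 6-9 | B 9-14 | A 14-21 | D 21-28 | F 28-35 |
Completion: A=21  B=14  C=6  D=28  E=9  F=35  G=3
Turnaround (C−A): A=21  B=8  C=4  D=28  E=7  F=20  G=3

B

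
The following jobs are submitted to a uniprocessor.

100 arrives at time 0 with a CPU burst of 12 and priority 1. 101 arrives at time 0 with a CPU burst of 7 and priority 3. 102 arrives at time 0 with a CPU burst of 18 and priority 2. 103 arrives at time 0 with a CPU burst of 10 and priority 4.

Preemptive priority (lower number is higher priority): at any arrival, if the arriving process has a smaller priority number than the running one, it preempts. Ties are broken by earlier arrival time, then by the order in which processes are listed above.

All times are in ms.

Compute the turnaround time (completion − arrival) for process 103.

Schedule: | 100 0-12 | 102 12-30 | 101 30-37 | 103 37-47 |
Completion: 100=12  101=37  102=30  103=47
Turnaround(103) = completion − arrival = 47 − 0 = 47

47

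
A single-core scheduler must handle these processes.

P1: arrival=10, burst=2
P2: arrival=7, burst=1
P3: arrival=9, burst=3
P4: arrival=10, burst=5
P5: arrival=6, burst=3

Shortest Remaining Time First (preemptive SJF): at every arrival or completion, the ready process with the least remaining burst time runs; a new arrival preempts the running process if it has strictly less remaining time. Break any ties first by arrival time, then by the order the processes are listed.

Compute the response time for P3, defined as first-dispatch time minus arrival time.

Gantt: | idle 0-6 | P5 6-7 | P2 7-8 | P5 8-10 | P1 10-12 | P3 12-15 | P4 15-20 |
Completion: P1=12  P2=8  P3=15  P4=20  P5=10
Turnaround (C−A): P1=2  P2=1  P3=6  P4=10  P5=4
Response(P3) = first start − arrival = 12 − 9 = 3

3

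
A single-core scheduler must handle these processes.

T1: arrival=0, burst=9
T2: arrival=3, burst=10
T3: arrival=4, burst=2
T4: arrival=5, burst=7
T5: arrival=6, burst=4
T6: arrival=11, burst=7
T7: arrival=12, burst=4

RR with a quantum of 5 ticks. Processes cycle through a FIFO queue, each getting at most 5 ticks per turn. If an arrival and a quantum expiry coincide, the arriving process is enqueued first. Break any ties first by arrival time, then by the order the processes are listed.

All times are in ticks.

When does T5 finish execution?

Timeline: | T1 0-5 | T2 5-10 | T3 10-12 | T4 12-17 | T1 17-21 | T5 21-25 | T2 25-30 | T6 30-35 | T7 35-39 | T4 39-41 | T6 41-43 |
Completion: T1=21  T2=30  T3=12  T4=41  T5=25  T6=43  T7=39
Turnaround (C−A): T1=21  T2=27  T3=8  T4=36  T5=19  T6=32  T7=27

25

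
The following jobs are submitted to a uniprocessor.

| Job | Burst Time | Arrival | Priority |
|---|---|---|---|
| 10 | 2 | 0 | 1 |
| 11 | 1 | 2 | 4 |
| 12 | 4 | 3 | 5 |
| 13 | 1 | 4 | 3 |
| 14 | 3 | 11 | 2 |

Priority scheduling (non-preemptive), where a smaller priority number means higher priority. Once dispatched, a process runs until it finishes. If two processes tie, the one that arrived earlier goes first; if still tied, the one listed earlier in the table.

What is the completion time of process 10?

Gantt: | 10 0-2 | 11 2-3 | 12 3-7 | 13 7-8 | idle 8-11 | 14 11-14 |
Completion: 10=2  11=3  12=7  13=8  14=14
Turnaround (C−A): 10=2  11=1  12=4  13=4  14=3

2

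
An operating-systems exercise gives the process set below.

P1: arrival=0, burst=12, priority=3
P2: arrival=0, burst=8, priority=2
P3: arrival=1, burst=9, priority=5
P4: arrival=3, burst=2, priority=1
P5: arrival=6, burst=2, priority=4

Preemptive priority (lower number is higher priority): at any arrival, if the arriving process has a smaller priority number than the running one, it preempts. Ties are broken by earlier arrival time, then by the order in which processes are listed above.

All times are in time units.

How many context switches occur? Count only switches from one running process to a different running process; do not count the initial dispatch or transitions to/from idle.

5

Gantt: | P2 0-3 | P4 3-5 | P2 5-10 | P1 10-22 | P5 22-24 | P3 24-33 |
Completion: P1=22  P2=10  P3=33  P4=5  P5=24
Turnaround (C−A): P1=22  P2=10  P3=32  P4=2  P5=18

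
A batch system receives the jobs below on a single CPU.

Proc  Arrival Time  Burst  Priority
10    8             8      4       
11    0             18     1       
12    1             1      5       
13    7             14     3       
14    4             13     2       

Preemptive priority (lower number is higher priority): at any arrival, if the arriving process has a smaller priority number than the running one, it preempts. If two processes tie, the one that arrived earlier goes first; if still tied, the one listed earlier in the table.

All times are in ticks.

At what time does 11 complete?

Timeline: | 11 0-18 | 14 18-31 | 13 31-45 | 10 45-53 | 12 53-54 |
Completion: 10=53  11=18  12=54  13=45  14=31
Turnaround (C−A): 10=45  11=18  12=53  13=38  14=27

18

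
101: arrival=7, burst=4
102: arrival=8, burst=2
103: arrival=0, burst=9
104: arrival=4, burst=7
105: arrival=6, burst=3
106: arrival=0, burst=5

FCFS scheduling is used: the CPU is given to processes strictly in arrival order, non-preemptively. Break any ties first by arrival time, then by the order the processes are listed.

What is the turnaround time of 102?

22

Schedule: | 103 0-9 | 106 9-14 | 104 14-21 | 105 21-24 | 101 24-28 | 102 28-30 |
Completion: 101=28  102=30  103=9  104=21  105=24  106=14
Turnaround (C−A): 101=21  102=22  103=9  104=17  105=18  106=14
Turnaround(102) = completion − arrival = 30 − 8 = 22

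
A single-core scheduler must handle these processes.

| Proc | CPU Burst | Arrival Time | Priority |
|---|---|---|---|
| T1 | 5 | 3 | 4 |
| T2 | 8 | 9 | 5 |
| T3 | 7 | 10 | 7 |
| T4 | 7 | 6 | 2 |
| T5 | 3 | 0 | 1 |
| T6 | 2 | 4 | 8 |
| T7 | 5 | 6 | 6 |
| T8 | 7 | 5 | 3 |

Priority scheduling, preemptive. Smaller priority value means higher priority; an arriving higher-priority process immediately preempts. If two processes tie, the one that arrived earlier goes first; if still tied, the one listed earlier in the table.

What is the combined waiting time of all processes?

Timeline: | T5 0-3 | T1 3-5 | T8 5-6 | T4 6-13 | T8 13-19 | T1 19-22 | T2 22-30 | T7 30-35 | T3 35-42 | T6 42-44 |
Completion: T1=22  T2=30  T3=42  T4=13  T5=3  T6=44  T7=35  T8=19
Turnaround (C−A): T1=19  T2=21  T3=32  T4=7  T5=3  T6=40  T7=29  T8=14
Waiting = turnaround − burst: T1=14, T2=13, T3=25, T4=0, T5=0, T6=38, T7=24, T8=7
Total waiting = 14 + 13 + 25 + 0 + 0 + 38 + 24 + 7 = 121

121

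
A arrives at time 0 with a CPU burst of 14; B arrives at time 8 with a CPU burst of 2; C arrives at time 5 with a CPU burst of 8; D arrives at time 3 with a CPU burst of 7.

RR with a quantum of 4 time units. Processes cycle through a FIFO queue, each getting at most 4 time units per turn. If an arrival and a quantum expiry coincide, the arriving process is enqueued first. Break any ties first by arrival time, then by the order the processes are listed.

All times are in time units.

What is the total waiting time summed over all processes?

Timeline: | A 0-4 | D 4-8 | A 8-12 | C 12-16 | B 16-18 | D 18-21 | A 21-25 | C 25-29 | A 29-31 |
Completion: A=31  B=18  C=29  D=21
Turnaround (C−A): A=31  B=10  C=24  D=18
Waiting = turnaround − burst: A=17, B=8, C=16, D=11
Total waiting = 17 + 8 + 16 + 11 = 52

52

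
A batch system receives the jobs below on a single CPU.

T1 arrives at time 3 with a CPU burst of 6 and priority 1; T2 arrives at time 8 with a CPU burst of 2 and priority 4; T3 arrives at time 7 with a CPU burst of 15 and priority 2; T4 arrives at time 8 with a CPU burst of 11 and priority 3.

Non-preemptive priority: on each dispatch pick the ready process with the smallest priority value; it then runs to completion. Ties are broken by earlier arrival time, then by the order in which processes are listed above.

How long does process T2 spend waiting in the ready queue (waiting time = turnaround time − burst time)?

27

Gantt: | idle 0-3 | T1 3-9 | T3 9-24 | T4 24-35 | T2 35-37 |
Completion: T1=9  T2=37  T3=24  T4=35
Waiting(T2) = turnaround − burst = 29 − 2 = 27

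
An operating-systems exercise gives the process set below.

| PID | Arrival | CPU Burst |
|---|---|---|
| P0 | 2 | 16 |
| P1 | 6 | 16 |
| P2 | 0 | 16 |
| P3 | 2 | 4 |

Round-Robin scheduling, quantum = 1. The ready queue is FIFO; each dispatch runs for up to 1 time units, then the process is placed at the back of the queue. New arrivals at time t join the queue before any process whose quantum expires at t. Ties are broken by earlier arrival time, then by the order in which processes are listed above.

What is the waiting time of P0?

Timeline: | P2 0-2 | P0 2-3 | P3 3-4 | P2 4-5 | P0 5-6 | P3 6-7 | P2 7-8 | P1 8-9 | P0 9-10 | P3 10-11 | P2 11-12 | P1 12-13 | P0 13-14 | P3 14-15 | P2 15-16 | P1 16-17 | P0 17-18 | P2 18-19 | P1 19-20 | P0 20-21 | P2 21-22 | P1 22-23 | P0 23-24 | P2 24-25 | P1 25-26 | P0 26-27 | P2 27-28 | P1 28-29 | P0 29-30 | P2 30-31 | P1 31-32 | P0 32-33 | P2 33-34 | P1 34-35 | P0 35-36 | P2 36-37 | P1 37-38 | P0 38-39 | P2 39-40 | P1 40-41 | P0 41-42 | P2 42-43 | P1 43-44 | P0 44-45 | P2 45-46 | P1 46-47 | P0 47-48 | P1 48-49 | P0 49-50 | P1 50-52 |
Completion: P0=50  P1=52  P2=46  P3=15
Waiting(P0) = turnaround − burst = 48 − 16 = 32

32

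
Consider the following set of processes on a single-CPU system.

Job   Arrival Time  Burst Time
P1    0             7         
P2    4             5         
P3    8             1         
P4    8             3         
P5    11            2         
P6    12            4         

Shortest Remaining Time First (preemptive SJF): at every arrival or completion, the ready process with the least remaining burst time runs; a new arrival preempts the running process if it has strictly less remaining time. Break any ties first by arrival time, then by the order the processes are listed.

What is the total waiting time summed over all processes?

17

Schedule: | P1 0-7 | P2 7-8 | P3 8-9 | P4 9-12 | P5 12-14 | P2 14-18 | P6 18-22 |
Completion: P1=7  P2=18  P3=9  P4=12  P5=14  P6=22
Waiting = turnaround − burst: P1=0, P2=9, P3=0, P4=1, P5=1, P6=6
Total waiting = 0 + 9 + 0 + 1 + 1 + 6 = 17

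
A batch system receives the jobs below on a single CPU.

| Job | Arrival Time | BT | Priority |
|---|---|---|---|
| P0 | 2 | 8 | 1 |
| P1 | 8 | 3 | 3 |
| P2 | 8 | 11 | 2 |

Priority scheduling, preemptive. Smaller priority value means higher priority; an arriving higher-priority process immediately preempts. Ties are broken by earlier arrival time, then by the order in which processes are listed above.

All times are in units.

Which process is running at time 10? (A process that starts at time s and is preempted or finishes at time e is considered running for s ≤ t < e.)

P2

Gantt: | idle 0-2 | P0 2-10 | P2 10-21 | P1 21-24 |
Completion: P0=10  P1=24  P2=21
Turnaround (C−A): P0=8  P1=16  P2=13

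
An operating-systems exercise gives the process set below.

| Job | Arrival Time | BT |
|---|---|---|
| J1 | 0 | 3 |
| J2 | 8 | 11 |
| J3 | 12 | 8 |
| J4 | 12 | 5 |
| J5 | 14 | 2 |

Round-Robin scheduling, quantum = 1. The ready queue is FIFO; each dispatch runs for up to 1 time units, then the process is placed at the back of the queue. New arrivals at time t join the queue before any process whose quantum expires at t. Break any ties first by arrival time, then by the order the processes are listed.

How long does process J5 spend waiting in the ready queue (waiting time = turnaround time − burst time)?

Timeline: | J1 0-3 | idle 3-8 | J2 8-12 | J3 12-13 | J4 13-14 | J2 14-15 | J3 15-16 | J5 16-17 | J4 17-18 | J2 18-19 | J3 19-20 | J5 20-21 | J4 21-22 | J2 22-23 | J3 23-24 | J4 24-25 | J2 25-26 | J3 26-27 | J4 27-28 | J2 28-29 | J3 29-30 | J2 30-31 | J3 31-32 | J2 32-33 | J3 33-34 |
Completion: J1=3  J2=33  J3=34  J4=28  J5=21
Turnaround (C−A): J1=3  J2=25  J3=22  J4=16  J5=7
Waiting(J5) = turnaround − burst = 7 − 2 = 5

5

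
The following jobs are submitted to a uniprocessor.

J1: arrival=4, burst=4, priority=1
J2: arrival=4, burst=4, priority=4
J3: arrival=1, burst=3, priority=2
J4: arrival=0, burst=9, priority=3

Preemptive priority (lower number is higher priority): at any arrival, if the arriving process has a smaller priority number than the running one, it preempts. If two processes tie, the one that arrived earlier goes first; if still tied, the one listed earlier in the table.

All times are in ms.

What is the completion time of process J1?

Schedule: | J4 0-1 | J3 1-4 | J1 4-8 | J4 8-16 | J2 16-20 |
Completion: J1=8  J2=20  J3=4  J4=16
Turnaround (C−A): J1=4  J2=16  J3=3  J4=16

8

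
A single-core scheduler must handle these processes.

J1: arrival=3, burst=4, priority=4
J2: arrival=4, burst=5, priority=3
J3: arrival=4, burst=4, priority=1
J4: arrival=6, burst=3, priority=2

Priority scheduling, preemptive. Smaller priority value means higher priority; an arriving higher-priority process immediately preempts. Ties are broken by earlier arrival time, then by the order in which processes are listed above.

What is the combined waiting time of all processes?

21

Gantt: | idle 0-3 | J1 3-4 | J3 4-8 | J4 8-11 | J2 11-16 | J1 16-19 |
Completion: J1=19  J2=16  J3=8  J4=11
Turnaround (C−A): J1=16  J2=12  J3=4  J4=5
Waiting = turnaround − burst: J1=12, J2=7, J3=0, J4=2
Total waiting = 12 + 7 + 0 + 2 = 21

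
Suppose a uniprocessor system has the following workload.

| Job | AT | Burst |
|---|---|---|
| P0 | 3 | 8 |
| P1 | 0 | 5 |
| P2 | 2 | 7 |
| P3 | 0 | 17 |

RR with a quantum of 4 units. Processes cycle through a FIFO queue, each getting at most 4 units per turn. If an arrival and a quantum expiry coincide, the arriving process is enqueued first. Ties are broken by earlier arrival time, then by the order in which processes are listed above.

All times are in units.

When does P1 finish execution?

Gantt: | P1 0-4 | P3 4-8 | P2 8-12 | P0 12-16 | P1 16-17 | P3 17-21 | P2 21-24 | P0 24-28 | P3 28-37 |
Completion: P0=28  P1=17  P2=24  P3=37
Turnaround (C−A): P0=25  P1=17  P2=22  P3=37

17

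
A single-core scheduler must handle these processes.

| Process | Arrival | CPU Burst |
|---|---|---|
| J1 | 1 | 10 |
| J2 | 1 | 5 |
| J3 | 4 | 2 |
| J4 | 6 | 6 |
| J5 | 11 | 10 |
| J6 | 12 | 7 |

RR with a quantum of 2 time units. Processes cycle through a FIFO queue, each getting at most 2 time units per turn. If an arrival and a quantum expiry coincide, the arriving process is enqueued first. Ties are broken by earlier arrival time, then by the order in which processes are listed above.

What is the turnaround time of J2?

Schedule: | idle 0-1 | J1 1-3 | J2 3-5 | J1 5-7 | J3 7-9 | J2 9-11 | J4 11-13 | J1 13-15 | J5 15-17 | J2 17-18 | J6 18-20 | J4 20-22 | J1 22-24 | J5 24-26 | J6 26-28 | J4 28-30 | J1 30-32 | J5 32-34 | J6 34-36 | J5 36-38 | J6 38-39 | J5 39-41 |
Completion: J1=32  J2=18  J3=9  J4=30  J5=41  J6=39
Turnaround(J2) = completion − arrival = 18 − 1 = 17

17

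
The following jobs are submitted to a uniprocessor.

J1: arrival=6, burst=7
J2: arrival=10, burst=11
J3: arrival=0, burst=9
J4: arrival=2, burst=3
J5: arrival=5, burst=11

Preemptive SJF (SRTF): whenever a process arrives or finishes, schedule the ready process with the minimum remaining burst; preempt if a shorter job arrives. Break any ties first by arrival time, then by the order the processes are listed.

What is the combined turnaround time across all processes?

Timeline: | J3 0-2 | J4 2-5 | J3 5-12 | J1 12-19 | J5 19-30 | J2 30-41 |
Completion: J1=19  J2=41  J3=12  J4=5  J5=30
Turnaround = completion − arrival: J1=13, J2=31, J3=12, J4=3, J5=25
Total turnaround = 13 + 31 + 12 + 3 + 25 = 84

84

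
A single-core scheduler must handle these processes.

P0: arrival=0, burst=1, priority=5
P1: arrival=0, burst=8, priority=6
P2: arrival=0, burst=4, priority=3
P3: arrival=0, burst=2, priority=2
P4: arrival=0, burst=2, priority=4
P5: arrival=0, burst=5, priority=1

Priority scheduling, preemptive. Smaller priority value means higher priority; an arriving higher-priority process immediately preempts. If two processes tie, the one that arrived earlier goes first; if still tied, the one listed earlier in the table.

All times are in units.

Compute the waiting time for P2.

Schedule: | P5 0-5 | P3 5-7 | P2 7-11 | P4 11-13 | P0 13-14 | P1 14-22 |
Completion: P0=14  P1=22  P2=11  P3=7  P4=13  P5=5
Turnaround (C−A): P0=14  P1=22  P2=11  P3=7  P4=13  P5=5
Waiting(P2) = turnaround − burst = 11 − 4 = 7

7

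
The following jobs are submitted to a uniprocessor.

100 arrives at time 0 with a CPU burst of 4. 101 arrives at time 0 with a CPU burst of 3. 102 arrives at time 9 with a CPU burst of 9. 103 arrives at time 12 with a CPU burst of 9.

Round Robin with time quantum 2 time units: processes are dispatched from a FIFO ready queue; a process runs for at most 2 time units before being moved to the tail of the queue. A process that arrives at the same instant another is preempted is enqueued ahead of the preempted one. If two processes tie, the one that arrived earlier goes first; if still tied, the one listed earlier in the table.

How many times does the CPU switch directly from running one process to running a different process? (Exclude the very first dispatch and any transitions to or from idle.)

Gantt: | 100 0-2 | 101 2-4 | 100 4-6 | 101 6-7 | idle 7-9 | 102 9-13 | 103 13-15 | 102 15-17 | 103 17-19 | 102 19-21 | 103 21-23 | 102 23-24 | 103 24-27 |
Completion: 100=6  101=7  102=24  103=27
Turnaround (C−A): 100=6  101=7  102=15  103=15

10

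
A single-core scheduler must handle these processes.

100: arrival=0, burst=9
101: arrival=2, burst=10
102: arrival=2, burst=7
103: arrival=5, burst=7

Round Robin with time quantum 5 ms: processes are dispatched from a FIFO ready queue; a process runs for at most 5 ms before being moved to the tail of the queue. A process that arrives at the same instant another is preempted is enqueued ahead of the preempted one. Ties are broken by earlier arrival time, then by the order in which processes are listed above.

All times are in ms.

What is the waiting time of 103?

Timeline: | 100 0-5 | 101 5-10 | 102 10-15 | 103 15-20 | 100 20-24 | 101 24-29 | 102 29-31 | 103 31-33 |
Completion: 100=24  101=29  102=31  103=33
Turnaround (C−A): 100=24  101=27  102=29  103=28
Waiting(103) = turnaround − burst = 28 − 7 = 21

21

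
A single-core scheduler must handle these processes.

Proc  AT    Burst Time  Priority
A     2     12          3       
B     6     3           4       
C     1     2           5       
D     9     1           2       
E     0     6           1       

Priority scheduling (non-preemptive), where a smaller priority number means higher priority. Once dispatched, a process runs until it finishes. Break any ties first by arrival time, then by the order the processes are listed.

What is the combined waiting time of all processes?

Timeline: | E 0-6 | A 6-18 | D 18-19 | B 19-22 | C 22-24 |
Completion: A=18  B=22  C=24  D=19  E=6
Turnaround (C−A): A=16  B=16  C=23  D=10  E=6
Waiting = turnaround − burst: A=4, B=13, C=21, D=9, E=0
Total waiting = 4 + 13 + 21 + 9 + 0 = 47

47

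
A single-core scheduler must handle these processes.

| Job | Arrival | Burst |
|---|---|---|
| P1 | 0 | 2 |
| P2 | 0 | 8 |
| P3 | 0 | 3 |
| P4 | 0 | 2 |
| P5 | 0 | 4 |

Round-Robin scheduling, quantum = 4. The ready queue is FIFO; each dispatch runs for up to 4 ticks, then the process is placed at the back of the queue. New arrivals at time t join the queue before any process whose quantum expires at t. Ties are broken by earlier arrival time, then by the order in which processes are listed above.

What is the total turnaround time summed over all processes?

Schedule: | P1 0-2 | P2 2-6 | P3 6-9 | P4 9-11 | P5 11-15 | P2 15-19 |
Completion: P1=2  P2=19  P3=9  P4=11  P5=15
Turnaround (C−A): P1=2  P2=19  P3=9  P4=11  P5=15
Turnaround = completion − arrival: P1=2, P2=19, P3=9, P4=11, P5=15
Total turnaround = 2 + 19 + 9 + 11 + 15 = 56

56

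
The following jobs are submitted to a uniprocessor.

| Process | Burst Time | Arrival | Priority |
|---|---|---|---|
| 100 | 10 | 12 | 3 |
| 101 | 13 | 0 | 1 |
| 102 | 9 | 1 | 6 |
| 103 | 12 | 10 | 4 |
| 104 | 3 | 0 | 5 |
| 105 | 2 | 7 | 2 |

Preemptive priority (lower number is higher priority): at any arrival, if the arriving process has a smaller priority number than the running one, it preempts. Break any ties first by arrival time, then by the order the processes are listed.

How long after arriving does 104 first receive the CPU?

Schedule: | 101 0-13 | 105 13-15 | 100 15-25 | 103 25-37 | 104 37-40 | 102 40-49 |
Completion: 100=25  101=13  102=49  103=37  104=40  105=15
Turnaround (C−A): 100=13  101=13  102=48  103=27  104=40  105=8
Response(104) = first start − arrival = 37 − 0 = 37

37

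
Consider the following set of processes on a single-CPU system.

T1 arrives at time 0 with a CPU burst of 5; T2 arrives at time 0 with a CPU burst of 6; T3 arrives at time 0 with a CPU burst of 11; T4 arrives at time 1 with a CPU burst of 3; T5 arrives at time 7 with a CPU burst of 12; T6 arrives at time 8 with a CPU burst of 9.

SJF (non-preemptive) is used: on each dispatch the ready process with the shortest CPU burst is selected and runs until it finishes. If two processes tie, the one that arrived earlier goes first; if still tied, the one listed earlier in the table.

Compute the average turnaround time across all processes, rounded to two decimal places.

19.00

Gantt: | T1 0-5 | T4 5-8 | T2 8-14 | T6 14-23 | T3 23-34 | T5 34-46 |
Completion: T1=5  T2=14  T3=34  T4=8  T5=46  T6=23
Turnaround times: T1=5, T2=14, T3=34, T4=7, T5=39, T6=15
Average turnaround = (5+14+34+7+39+15) / 6 = 114/6 = 19.00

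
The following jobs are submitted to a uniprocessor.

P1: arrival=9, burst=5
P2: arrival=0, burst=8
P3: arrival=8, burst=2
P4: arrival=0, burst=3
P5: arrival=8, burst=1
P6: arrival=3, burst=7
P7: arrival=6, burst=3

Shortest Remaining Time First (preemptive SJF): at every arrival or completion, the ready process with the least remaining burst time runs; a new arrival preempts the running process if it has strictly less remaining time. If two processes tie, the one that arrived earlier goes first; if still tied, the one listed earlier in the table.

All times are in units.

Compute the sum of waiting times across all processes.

37

Gantt: | P4 0-3 | P6 3-6 | P7 6-9 | P5 9-10 | P3 10-12 | P6 12-16 | P1 16-21 | P2 21-29 |
Completion: P1=21  P2=29  P3=12  P4=3  P5=10  P6=16  P7=9
Waiting = turnaround − burst: P1=7, P2=21, P3=2, P4=0, P5=1, P6=6, P7=0
Total waiting = 7 + 21 + 2 + 0 + 1 + 6 + 0 = 37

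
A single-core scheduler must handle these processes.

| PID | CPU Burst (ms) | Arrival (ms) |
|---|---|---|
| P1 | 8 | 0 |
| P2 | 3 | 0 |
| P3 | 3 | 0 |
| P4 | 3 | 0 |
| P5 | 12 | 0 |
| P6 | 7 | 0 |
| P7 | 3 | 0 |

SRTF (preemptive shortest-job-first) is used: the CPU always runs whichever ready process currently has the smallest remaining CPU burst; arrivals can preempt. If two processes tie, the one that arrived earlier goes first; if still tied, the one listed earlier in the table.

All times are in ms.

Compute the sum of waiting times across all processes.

76

Gantt: | P2 0-3 | P3 3-6 | P4 6-9 | P7 9-12 | P6 12-19 | P1 19-27 | P5 27-39 |
Completion: P1=27  P2=3  P3=6  P4=9  P5=39  P6=19  P7=12
Turnaround (C−A): P1=27  P2=3  P3=6  P4=9  P5=39  P6=19  P7=12
Waiting = turnaround − burst: P1=19, P2=0, P3=3, P4=6, P5=27, P6=12, P7=9
Total waiting = 19 + 0 + 3 + 6 + 27 + 12 + 9 = 76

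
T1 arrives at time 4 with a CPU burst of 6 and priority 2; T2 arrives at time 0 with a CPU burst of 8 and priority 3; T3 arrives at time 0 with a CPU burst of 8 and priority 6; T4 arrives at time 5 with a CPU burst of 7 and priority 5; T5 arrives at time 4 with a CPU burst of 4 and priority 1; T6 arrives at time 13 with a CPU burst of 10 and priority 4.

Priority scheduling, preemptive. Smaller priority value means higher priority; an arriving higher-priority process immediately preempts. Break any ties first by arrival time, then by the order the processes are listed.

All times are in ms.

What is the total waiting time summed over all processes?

Timeline: | T2 0-4 | T5 4-8 | T1 8-14 | T2 14-18 | T6 18-28 | T4 28-35 | T3 35-43 |
Completion: T1=14  T2=18  T3=43  T4=35  T5=8  T6=28
Turnaround (C−A): T1=10  T2=18  T3=43  T4=30  T5=4  T6=15
Waiting = turnaround − burst: T1=4, T2=10, T3=35, T4=23, T5=0, T6=5
Total waiting = 4 + 10 + 35 + 23 + 0 + 5 = 77

77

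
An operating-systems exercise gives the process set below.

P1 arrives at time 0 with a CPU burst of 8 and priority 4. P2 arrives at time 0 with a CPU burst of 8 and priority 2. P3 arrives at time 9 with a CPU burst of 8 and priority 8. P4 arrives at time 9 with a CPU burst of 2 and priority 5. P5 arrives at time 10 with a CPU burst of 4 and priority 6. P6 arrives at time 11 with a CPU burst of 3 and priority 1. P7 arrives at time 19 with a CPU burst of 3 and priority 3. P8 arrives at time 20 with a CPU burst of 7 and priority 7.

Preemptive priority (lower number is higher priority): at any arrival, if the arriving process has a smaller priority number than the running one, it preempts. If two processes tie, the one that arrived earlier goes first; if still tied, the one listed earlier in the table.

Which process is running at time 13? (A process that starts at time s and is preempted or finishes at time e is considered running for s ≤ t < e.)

Timeline: | P2 0-8 | P1 8-11 | P6 11-14 | P1 14-19 | P7 19-22 | P4 22-24 | P5 24-28 | P8 28-35 | P3 35-43 |
Completion: P1=19  P2=8  P3=43  P4=24  P5=28  P6=14  P7=22  P8=35
Turnaround (C−A): P1=19  P2=8  P3=34  P4=15  P5=18  P6=3  P7=3  P8=15

P6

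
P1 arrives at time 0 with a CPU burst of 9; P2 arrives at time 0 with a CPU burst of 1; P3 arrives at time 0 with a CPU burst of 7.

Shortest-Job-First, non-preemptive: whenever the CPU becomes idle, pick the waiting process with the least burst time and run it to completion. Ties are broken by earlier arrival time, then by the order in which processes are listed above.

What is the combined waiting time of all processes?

Timeline: | P2 0-1 | P3 1-8 | P1 8-17 |
Completion: P1=17  P2=1  P3=8
Waiting = turnaround − burst: P1=8, P2=0, P3=1
Total waiting = 8 + 0 + 1 = 9

9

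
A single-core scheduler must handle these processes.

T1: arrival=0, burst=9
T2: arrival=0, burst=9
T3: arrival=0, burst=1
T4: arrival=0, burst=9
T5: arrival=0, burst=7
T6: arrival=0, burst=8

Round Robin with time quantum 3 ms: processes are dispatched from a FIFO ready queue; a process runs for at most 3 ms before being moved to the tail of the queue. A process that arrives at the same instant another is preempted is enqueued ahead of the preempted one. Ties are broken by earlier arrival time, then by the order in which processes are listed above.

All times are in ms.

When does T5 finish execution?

Gantt: | T1 0-3 | T2 3-6 | T3 6-7 | T4 7-10 | T5 10-13 | T6 13-16 | T1 16-19 | T2 19-22 | T4 22-25 | T5 25-28 | T6 28-31 | T1 31-34 | T2 34-37 | T4 37-40 | T5 40-41 | T6 41-43 |
Completion: T1=34  T2=37  T3=7  T4=40  T5=41  T6=43

41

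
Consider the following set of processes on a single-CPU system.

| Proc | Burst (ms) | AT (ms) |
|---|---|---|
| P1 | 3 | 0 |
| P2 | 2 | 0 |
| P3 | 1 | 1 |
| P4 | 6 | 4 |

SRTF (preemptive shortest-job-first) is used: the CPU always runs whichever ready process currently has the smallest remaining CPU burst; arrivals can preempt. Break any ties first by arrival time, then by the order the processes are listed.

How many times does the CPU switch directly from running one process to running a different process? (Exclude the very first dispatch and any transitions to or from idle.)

3

Schedule: | P2 0-2 | P3 2-3 | P1 3-6 | P4 6-12 |
Completion: P1=6  P2=2  P3=3  P4=12
Turnaround (C−A): P1=6  P2=2  P3=2  P4=8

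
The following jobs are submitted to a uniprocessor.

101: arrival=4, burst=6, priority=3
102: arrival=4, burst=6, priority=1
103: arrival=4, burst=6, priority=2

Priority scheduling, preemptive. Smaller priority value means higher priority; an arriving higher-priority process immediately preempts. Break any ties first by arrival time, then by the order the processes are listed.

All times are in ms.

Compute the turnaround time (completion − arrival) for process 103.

12

Timeline: | idle 0-4 | 102 4-10 | 103 10-16 | 101 16-22 |
Completion: 101=22  102=10  103=16
Turnaround(103) = completion − arrival = 16 − 4 = 12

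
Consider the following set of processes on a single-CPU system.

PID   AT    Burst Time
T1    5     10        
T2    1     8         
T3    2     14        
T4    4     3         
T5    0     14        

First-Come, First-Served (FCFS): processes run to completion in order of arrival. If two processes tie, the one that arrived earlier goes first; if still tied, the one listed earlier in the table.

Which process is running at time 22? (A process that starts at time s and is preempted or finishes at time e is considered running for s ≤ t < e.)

Timeline: | T5 0-14 | T2 14-22 | T3 22-36 | T4 36-39 | T1 39-49 |
Completion: T1=49  T2=22  T3=36  T4=39  T5=14
Turnaround (C−A): T1=44  T2=21  T3=34  T4=35  T5=14

T3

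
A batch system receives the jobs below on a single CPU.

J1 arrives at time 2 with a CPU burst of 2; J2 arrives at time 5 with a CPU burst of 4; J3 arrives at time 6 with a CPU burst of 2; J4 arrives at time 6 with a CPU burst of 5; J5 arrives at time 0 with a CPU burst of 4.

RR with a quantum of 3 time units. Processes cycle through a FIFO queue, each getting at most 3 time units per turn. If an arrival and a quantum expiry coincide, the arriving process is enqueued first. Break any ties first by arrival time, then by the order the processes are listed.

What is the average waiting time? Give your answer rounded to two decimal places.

Schedule: | J5 0-3 | J1 3-5 | J5 5-6 | J2 6-9 | J3 9-11 | J4 11-14 | J2 14-15 | J4 15-17 |
Completion: J1=5  J2=15  J3=11  J4=17  J5=6
Turnaround (C−A): J1=3  J2=10  J3=5  J4=11  J5=6
Waiting times: J1=1, J2=6, J3=3, J4=6, J5=2
Average waiting = (1+6+3+6+2) / 5 = 18/5 = 3.60

3.60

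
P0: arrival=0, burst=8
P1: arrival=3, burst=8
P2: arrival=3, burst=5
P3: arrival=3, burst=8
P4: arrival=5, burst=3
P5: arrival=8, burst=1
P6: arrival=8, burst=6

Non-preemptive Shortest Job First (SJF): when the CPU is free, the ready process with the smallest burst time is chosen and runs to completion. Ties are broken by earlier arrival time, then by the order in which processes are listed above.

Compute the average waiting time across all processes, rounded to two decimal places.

Gantt: | P0 0-8 | P5 8-9 | P4 9-12 | P2 12-17 | P6 17-23 | P1 23-31 | P3 31-39 |
Completion: P0=8  P1=31  P2=17  P3=39  P4=12  P5=9  P6=23
Turnaround (C−A): P0=8  P1=28  P2=14  P3=36  P4=7  P5=1  P6=15
Waiting times: P0=0, P1=20, P2=9, P3=28, P4=4, P5=0, P6=9
Average waiting = (0+20+9+28+4+0+9) / 7 = 70/7 = 10.00

10.00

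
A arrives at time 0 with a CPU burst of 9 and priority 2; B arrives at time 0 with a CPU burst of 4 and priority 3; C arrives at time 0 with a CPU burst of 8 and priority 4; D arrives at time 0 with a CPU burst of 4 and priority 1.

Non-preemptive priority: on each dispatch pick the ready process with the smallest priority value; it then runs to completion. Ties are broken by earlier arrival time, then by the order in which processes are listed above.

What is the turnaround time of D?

Gantt: | D 0-4 | A 4-13 | B 13-17 | C 17-25 |
Completion: A=13  B=17  C=25  D=4
Turnaround(D) = completion − arrival = 4 − 0 = 4

4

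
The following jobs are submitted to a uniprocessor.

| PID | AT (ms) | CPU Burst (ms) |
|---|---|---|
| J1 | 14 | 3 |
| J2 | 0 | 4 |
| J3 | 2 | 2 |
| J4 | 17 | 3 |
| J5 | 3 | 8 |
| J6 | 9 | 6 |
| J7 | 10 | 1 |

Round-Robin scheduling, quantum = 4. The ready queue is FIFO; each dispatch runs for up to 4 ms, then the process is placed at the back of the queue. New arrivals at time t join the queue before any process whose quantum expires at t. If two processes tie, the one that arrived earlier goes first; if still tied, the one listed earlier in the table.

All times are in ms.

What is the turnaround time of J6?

Timeline: | J2 0-4 | J3 4-6 | J5 6-10 | J6 10-14 | J7 14-15 | J5 15-19 | J1 19-22 | J6 22-24 | J4 24-27 |
Completion: J1=22  J2=4  J3=6  J4=27  J5=19  J6=24  J7=15
Turnaround (C−A): J1=8  J2=4  J3=4  J4=10  J5=16  J6=15  J7=5
Turnaround(J6) = completion − arrival = 24 − 9 = 15

15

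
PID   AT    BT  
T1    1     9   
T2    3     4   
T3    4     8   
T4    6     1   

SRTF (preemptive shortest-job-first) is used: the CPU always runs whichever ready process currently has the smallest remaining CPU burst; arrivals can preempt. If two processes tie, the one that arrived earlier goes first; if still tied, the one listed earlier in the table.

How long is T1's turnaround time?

Timeline: | idle 0-1 | T1 1-3 | T2 3-7 | T4 7-8 | T1 8-15 | T3 15-23 |
Completion: T1=15  T2=7  T3=23  T4=8
Turnaround (C−A): T1=14  T2=4  T3=19  T4=2
Turnaround(T1) = completion − arrival = 15 − 1 = 14

14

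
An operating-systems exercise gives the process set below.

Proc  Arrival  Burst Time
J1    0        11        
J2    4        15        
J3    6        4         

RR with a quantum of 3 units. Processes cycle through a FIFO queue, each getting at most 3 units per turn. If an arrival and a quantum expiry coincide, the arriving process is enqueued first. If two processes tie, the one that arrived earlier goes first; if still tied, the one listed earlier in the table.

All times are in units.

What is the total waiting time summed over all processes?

Schedule: | J1 0-6 | J2 6-9 | J3 9-12 | J1 12-15 | J2 15-18 | J3 18-19 | J1 19-21 | J2 21-30 |
Completion: J1=21  J2=30  J3=19
Waiting = turnaround − burst: J1=10, J2=11, J3=9
Total waiting = 10 + 11 + 9 = 30

30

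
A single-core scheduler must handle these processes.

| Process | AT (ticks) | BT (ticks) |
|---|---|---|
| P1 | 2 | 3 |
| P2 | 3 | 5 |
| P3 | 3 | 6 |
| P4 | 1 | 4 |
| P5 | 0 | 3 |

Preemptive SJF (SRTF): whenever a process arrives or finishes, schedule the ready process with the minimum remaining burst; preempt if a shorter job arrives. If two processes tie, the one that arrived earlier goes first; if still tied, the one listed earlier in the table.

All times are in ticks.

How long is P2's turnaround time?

12

Timeline: | P5 0-3 | P1 3-6 | P4 6-10 | P2 10-15 | P3 15-21 |
Completion: P1=6  P2=15  P3=21  P4=10  P5=3
Turnaround (C−A): P1=4  P2=12  P3=18  P4=9  P5=3
Turnaround(P2) = completion − arrival = 15 − 3 = 12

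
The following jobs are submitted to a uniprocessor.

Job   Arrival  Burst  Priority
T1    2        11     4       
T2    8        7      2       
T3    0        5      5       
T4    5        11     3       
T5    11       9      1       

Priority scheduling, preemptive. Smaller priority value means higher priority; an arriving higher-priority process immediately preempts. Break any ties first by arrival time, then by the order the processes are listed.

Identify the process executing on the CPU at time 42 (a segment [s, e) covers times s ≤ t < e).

T3

Gantt: | T3 0-2 | T1 2-5 | T4 5-8 | T2 8-11 | T5 11-20 | T2 20-24 | T4 24-32 | T1 32-40 | T3 40-43 |
Completion: T1=40  T2=24  T3=43  T4=32  T5=20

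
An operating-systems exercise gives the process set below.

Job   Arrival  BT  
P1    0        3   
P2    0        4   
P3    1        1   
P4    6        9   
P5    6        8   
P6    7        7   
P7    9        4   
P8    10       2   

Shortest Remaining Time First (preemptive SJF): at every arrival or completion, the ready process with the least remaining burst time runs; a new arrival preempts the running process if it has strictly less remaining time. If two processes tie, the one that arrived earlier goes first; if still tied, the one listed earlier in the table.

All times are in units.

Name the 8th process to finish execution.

Gantt: | P1 0-1 | P3 1-2 | P1 2-4 | P2 4-8 | P6 8-9 | P7 9-10 | P8 10-12 | P7 12-15 | P6 15-21 | P5 21-29 | P4 29-38 |
Completion: P1=4  P2=8  P3=2  P4=38  P5=29  P6=21  P7=15  P8=12
Finish order: P3 → P1 → P2 → P8 → P7 → P6 → P5 → P4

P4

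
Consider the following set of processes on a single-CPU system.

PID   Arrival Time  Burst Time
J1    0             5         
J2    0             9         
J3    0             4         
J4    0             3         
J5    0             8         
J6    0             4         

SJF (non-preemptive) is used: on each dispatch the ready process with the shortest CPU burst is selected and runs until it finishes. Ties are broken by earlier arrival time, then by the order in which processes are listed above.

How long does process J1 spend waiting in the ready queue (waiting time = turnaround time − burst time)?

Schedule: | J4 0-3 | J3 3-7 | J6 7-11 | J1 11-16 | J5 16-24 | J2 24-33 |
Completion: J1=16  J2=33  J3=7  J4=3  J5=24  J6=11
Turnaround (C−A): J1=16  J2=33  J3=7  J4=3  J5=24  J6=11
Waiting(J1) = turnaround − burst = 16 − 5 = 11

11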